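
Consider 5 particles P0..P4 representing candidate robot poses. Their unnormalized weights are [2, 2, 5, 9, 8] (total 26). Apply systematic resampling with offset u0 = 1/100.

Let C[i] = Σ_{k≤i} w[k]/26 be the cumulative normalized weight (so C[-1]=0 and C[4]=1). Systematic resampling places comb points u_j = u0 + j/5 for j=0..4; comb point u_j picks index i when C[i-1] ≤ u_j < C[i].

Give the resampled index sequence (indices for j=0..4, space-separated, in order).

0 2 3 3 4

C = [1/13, 2/13, 9/26, 9/13, 1]
j=0: u_0=1/100 ∈ [0, 1/13) → index 0
j=1: u_1=21/100 ∈ [2/13, 9/26) → index 2
j=2: u_2=41/100 ∈ [9/26, 9/13) → index 3
j=3: u_3=61/100 ∈ [9/26, 9/13) → index 3
j=4: u_4=81/100 ∈ [9/13, 1) → index 4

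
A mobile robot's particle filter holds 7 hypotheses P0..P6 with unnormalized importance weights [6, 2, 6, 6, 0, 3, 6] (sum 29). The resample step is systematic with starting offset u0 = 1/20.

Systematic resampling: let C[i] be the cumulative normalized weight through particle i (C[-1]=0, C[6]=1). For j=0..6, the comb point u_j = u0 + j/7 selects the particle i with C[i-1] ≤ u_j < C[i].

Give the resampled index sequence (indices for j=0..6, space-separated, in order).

0 0 2 2 3 5 6

C = [6/29, 8/29, 14/29, 20/29, 20/29, 23/29, 1]
j=0: u_0=1/20 ∈ [0, 6/29) → index 0
j=1: u_1=27/140 ∈ [0, 6/29) → index 0
j=2: u_2=47/140 ∈ [8/29, 14/29) → index 2
j=3: u_3=67/140 ∈ [8/29, 14/29) → index 2
j=4: u_4=87/140 ∈ [14/29, 20/29) → index 3
j=5: u_5=107/140 ∈ [20/29, 23/29) → index 5
j=6: u_6=127/140 ∈ [23/29, 1) → index 6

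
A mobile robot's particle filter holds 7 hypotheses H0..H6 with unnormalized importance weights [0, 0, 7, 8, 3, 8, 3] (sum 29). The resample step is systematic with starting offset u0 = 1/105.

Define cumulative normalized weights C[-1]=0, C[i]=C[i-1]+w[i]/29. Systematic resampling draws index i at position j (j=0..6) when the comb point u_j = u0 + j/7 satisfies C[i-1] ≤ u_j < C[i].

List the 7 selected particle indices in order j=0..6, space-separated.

2 2 3 3 4 5 5

C = [0, 0, 7/29, 15/29, 18/29, 26/29, 1]
j=0: u_0=1/105 ∈ [0, 7/29) → index 2
j=1: u_1=16/105 ∈ [0, 7/29) → index 2
j=2: u_2=31/105 ∈ [7/29, 15/29) → index 3
j=3: u_3=46/105 ∈ [7/29, 15/29) → index 3
j=4: u_4=61/105 ∈ [15/29, 18/29) → index 4
j=5: u_5=76/105 ∈ [18/29, 26/29) → index 5
j=6: u_6=13/15 ∈ [18/29, 26/29) → index 5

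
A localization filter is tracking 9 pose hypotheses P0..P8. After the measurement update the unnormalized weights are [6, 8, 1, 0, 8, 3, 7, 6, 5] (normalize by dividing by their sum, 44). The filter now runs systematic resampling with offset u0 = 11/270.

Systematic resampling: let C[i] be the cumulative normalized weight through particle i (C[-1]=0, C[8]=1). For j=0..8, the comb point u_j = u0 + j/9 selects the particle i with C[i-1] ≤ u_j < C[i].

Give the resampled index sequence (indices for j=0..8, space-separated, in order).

C = [3/22, 7/22, 15/44, 15/44, 23/44, 13/22, 3/4, 39/44, 1]
j=0: u_0=11/270 ∈ [0, 3/22) → index 0
j=1: u_1=41/270 ∈ [3/22, 7/22) → index 1
j=2: u_2=71/270 ∈ [3/22, 7/22) → index 1
j=3: u_3=101/270 ∈ [15/44, 23/44) → index 4
j=4: u_4=131/270 ∈ [15/44, 23/44) → index 4
j=5: u_5=161/270 ∈ [13/22, 3/4) → index 6
j=6: u_6=191/270 ∈ [13/22, 3/4) → index 6
j=7: u_7=221/270 ∈ [3/4, 39/44) → index 7
j=8: u_8=251/270 ∈ [39/44, 1) → index 8

0 1 1 4 4 6 6 7 8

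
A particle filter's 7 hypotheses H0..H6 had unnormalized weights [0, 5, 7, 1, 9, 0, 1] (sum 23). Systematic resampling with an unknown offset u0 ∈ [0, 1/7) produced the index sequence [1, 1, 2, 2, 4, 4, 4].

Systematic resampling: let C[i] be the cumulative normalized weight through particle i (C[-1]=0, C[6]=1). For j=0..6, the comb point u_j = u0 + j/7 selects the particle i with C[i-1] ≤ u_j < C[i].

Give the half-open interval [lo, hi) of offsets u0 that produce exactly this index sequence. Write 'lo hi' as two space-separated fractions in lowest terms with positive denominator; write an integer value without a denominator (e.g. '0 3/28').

C = [0, 5/23, 12/23, 13/23, 22/23, 22/23, 1]
j=0 picked index 1: u0 ∈ [0, 5/23)
j=1 picked index 1: u0 ∈ [-1/7, 12/161)
j=2 picked index 2: u0 ∈ [-11/161, 38/161)
j=3 picked index 2: u0 ∈ [-34/161, 15/161)
j=4 picked index 4: u0 ∈ [-1/161, 62/161)
j=5 picked index 4: u0 ∈ [-24/161, 39/161)
j=6 picked index 4: u0 ∈ [-47/161, 16/161)
intersection: [0, 12/161)

0 12/161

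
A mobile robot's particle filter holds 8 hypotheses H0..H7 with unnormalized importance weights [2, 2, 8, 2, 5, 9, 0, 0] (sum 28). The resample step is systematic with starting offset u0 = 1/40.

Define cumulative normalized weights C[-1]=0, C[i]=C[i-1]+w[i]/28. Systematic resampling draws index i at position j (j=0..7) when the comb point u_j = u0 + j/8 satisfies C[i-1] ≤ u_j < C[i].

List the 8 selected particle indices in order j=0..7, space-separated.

0 2 2 2 4 4 5 5

C = [1/14, 1/7, 3/7, 1/2, 19/28, 1, 1, 1]
j=0: u_0=1/40 ∈ [0, 1/14) → index 0
j=1: u_1=3/20 ∈ [1/7, 3/7) → index 2
j=2: u_2=11/40 ∈ [1/7, 3/7) → index 2
j=3: u_3=2/5 ∈ [1/7, 3/7) → index 2
j=4: u_4=21/40 ∈ [1/2, 19/28) → index 4
j=5: u_5=13/20 ∈ [1/2, 19/28) → index 4
j=6: u_6=31/40 ∈ [19/28, 1) → index 5
j=7: u_7=9/10 ∈ [19/28, 1) → index 5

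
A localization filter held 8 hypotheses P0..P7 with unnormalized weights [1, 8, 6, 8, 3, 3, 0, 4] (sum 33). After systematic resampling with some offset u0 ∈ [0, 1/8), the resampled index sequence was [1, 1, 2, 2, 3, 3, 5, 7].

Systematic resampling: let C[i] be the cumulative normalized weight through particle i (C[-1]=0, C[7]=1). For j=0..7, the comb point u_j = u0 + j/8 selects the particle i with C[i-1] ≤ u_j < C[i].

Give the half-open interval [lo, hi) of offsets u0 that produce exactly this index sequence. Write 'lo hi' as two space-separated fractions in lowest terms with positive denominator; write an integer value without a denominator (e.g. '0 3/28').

C = [1/33, 3/11, 5/11, 23/33, 26/33, 29/33, 29/33, 1]
j=0 picked index 1: u0 ∈ [1/33, 3/11)
j=1 picked index 1: u0 ∈ [-25/264, 13/88)
j=2 picked index 2: u0 ∈ [1/44, 9/44)
j=3 picked index 2: u0 ∈ [-9/88, 7/88)
j=4 picked index 3: u0 ∈ [-1/22, 13/66)
j=5 picked index 3: u0 ∈ [-15/88, 19/264)
j=6 picked index 5: u0 ∈ [5/132, 17/132)
j=7 picked index 7: u0 ∈ [1/264, 1/8)
intersection: [5/132, 19/264)

5/132 19/264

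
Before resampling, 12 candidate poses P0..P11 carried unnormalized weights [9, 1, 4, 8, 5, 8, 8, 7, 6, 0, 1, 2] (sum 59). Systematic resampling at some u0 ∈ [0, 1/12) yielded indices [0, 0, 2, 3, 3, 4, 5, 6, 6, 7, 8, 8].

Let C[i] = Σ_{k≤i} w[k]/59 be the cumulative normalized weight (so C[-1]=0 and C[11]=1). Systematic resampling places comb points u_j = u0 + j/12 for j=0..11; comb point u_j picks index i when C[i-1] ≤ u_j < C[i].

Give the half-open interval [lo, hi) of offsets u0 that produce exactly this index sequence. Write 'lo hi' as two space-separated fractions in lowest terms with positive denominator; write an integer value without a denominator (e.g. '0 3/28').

5/354 23/708

C = [9/59, 10/59, 14/59, 22/59, 27/59, 35/59, 43/59, 50/59, 56/59, 56/59, 57/59, 1]
j=0 picked index 0: u0 ∈ [0, 9/59)
j=1 picked index 0: u0 ∈ [-1/12, 49/708)
j=2 picked index 2: u0 ∈ [1/354, 25/354)
j=3 picked index 3: u0 ∈ [-3/236, 29/236)
j=4 picked index 3: u0 ∈ [-17/177, 7/177)
j=5 picked index 4: u0 ∈ [-31/708, 29/708)
j=6 picked index 5: u0 ∈ [-5/118, 11/118)
j=7 picked index 6: u0 ∈ [7/708, 103/708)
j=8 picked index 6: u0 ∈ [-13/177, 11/177)
j=9 picked index 7: u0 ∈ [-5/236, 23/236)
j=10 picked index 8: u0 ∈ [5/354, 41/354)
j=11 picked index 8: u0 ∈ [-49/708, 23/708)
intersection: [5/354, 23/708)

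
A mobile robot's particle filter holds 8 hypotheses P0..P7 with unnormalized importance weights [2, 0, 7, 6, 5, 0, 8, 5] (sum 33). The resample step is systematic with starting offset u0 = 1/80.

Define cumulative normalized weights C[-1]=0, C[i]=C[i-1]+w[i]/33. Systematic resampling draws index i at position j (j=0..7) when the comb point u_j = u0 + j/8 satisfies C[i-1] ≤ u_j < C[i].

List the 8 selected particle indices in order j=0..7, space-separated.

0 2 2 3 4 6 6 7

C = [2/33, 2/33, 3/11, 5/11, 20/33, 20/33, 28/33, 1]
j=0: u_0=1/80 ∈ [0, 2/33) → index 0
j=1: u_1=11/80 ∈ [2/33, 3/11) → index 2
j=2: u_2=21/80 ∈ [2/33, 3/11) → index 2
j=3: u_3=31/80 ∈ [3/11, 5/11) → index 3
j=4: u_4=41/80 ∈ [5/11, 20/33) → index 4
j=5: u_5=51/80 ∈ [20/33, 28/33) → index 6
j=6: u_6=61/80 ∈ [20/33, 28/33) → index 6
j=7: u_7=71/80 ∈ [28/33, 1) → index 7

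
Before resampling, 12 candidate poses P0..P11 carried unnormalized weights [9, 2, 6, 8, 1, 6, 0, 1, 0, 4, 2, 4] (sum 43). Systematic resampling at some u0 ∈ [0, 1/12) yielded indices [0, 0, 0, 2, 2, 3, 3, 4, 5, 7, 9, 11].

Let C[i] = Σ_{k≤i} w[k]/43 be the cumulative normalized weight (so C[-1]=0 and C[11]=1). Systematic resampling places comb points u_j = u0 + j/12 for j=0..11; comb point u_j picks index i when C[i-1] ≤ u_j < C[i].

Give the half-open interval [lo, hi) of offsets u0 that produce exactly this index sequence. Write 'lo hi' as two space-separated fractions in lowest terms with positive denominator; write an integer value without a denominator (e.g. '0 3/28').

1/172 3/172

C = [9/43, 11/43, 17/43, 25/43, 26/43, 32/43, 32/43, 33/43, 33/43, 37/43, 39/43, 1]
j=0 picked index 0: u0 ∈ [0, 9/43)
j=1 picked index 0: u0 ∈ [-1/12, 65/516)
j=2 picked index 0: u0 ∈ [-1/6, 11/258)
j=3 picked index 2: u0 ∈ [1/172, 25/172)
j=4 picked index 2: u0 ∈ [-10/129, 8/129)
j=5 picked index 3: u0 ∈ [-11/516, 85/516)
j=6 picked index 3: u0 ∈ [-9/86, 7/86)
j=7 picked index 4: u0 ∈ [-1/516, 11/516)
j=8 picked index 5: u0 ∈ [-8/129, 10/129)
j=9 picked index 7: u0 ∈ [-1/172, 3/172)
j=10 picked index 9: u0 ∈ [-17/258, 7/258)
j=11 picked index 11: u0 ∈ [-5/516, 1/12)
intersection: [1/172, 3/172)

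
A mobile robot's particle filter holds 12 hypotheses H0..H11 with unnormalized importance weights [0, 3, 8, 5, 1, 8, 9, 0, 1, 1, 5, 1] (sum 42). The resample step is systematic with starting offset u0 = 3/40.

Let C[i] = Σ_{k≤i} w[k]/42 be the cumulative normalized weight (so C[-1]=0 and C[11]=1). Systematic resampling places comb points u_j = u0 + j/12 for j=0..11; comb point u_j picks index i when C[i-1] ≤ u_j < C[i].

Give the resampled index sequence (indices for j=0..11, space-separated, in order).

C = [0, 1/14, 11/42, 8/21, 17/42, 25/42, 17/21, 17/21, 5/6, 6/7, 41/42, 1]
j=0: u_0=3/40 ∈ [1/14, 11/42) → index 2
j=1: u_1=19/120 ∈ [1/14, 11/42) → index 2
j=2: u_2=29/120 ∈ [1/14, 11/42) → index 2
j=3: u_3=13/40 ∈ [11/42, 8/21) → index 3
j=4: u_4=49/120 ∈ [17/42, 25/42) → index 5
j=5: u_5=59/120 ∈ [17/42, 25/42) → index 5
j=6: u_6=23/40 ∈ [17/42, 25/42) → index 5
j=7: u_7=79/120 ∈ [25/42, 17/21) → index 6
j=8: u_8=89/120 ∈ [25/42, 17/21) → index 6
j=9: u_9=33/40 ∈ [17/21, 5/6) → index 8
j=10: u_10=109/120 ∈ [6/7, 41/42) → index 10
j=11: u_11=119/120 ∈ [41/42, 1) → index 11

2 2 2 3 5 5 5 6 6 8 10 11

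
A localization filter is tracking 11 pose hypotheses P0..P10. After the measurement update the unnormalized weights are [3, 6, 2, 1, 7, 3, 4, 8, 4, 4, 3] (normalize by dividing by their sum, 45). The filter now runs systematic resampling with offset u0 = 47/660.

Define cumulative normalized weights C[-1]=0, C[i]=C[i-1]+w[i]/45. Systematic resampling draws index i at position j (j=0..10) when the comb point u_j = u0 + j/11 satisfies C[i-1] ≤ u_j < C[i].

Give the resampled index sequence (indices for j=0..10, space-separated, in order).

1 1 3 4 5 6 7 7 8 9 10

C = [1/15, 1/5, 11/45, 4/15, 19/45, 22/45, 26/45, 34/45, 38/45, 14/15, 1]
j=0: u_0=47/660 ∈ [1/15, 1/5) → index 1
j=1: u_1=107/660 ∈ [1/15, 1/5) → index 1
j=2: u_2=167/660 ∈ [11/45, 4/15) → index 3
j=3: u_3=227/660 ∈ [4/15, 19/45) → index 4
j=4: u_4=287/660 ∈ [19/45, 22/45) → index 5
j=5: u_5=347/660 ∈ [22/45, 26/45) → index 6
j=6: u_6=37/60 ∈ [26/45, 34/45) → index 7
j=7: u_7=467/660 ∈ [26/45, 34/45) → index 7
j=8: u_8=527/660 ∈ [34/45, 38/45) → index 8
j=9: u_9=587/660 ∈ [38/45, 14/15) → index 9
j=10: u_10=647/660 ∈ [14/15, 1) → index 10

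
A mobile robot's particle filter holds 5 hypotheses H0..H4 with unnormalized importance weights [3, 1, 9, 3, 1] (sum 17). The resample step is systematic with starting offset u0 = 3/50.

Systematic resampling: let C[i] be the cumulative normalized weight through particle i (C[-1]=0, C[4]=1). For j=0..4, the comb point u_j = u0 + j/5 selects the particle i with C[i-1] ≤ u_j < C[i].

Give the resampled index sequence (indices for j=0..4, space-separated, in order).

0 2 2 2 3

C = [3/17, 4/17, 13/17, 16/17, 1]
j=0: u_0=3/50 ∈ [0, 3/17) → index 0
j=1: u_1=13/50 ∈ [4/17, 13/17) → index 2
j=2: u_2=23/50 ∈ [4/17, 13/17) → index 2
j=3: u_3=33/50 ∈ [4/17, 13/17) → index 2
j=4: u_4=43/50 ∈ [13/17, 16/17) → index 3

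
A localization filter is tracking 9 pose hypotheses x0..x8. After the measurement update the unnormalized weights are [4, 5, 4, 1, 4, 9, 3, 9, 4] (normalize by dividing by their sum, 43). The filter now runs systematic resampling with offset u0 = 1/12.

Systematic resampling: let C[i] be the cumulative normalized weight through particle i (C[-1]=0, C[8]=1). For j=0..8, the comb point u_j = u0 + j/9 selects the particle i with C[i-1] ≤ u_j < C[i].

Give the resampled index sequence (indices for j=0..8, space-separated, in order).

C = [4/43, 9/43, 13/43, 14/43, 18/43, 27/43, 30/43, 39/43, 1]
j=0: u_0=1/12 ∈ [0, 4/43) → index 0
j=1: u_1=7/36 ∈ [4/43, 9/43) → index 1
j=2: u_2=11/36 ∈ [13/43, 14/43) → index 3
j=3: u_3=5/12 ∈ [14/43, 18/43) → index 4
j=4: u_4=19/36 ∈ [18/43, 27/43) → index 5
j=5: u_5=23/36 ∈ [27/43, 30/43) → index 6
j=6: u_6=3/4 ∈ [30/43, 39/43) → index 7
j=7: u_7=31/36 ∈ [30/43, 39/43) → index 7
j=8: u_8=35/36 ∈ [39/43, 1) → index 8

0 1 3 4 5 6 7 7 8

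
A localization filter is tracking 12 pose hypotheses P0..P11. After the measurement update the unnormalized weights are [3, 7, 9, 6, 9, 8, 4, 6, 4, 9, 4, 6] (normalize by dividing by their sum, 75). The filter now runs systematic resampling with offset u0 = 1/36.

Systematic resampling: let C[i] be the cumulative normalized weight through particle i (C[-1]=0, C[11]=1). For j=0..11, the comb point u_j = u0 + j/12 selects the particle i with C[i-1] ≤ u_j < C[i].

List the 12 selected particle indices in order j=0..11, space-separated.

C = [1/25, 2/15, 19/75, 1/3, 34/75, 14/25, 46/75, 52/75, 56/75, 13/15, 23/25, 1]
j=0: u_0=1/36 ∈ [0, 1/25) → index 0
j=1: u_1=1/9 ∈ [1/25, 2/15) → index 1
j=2: u_2=7/36 ∈ [2/15, 19/75) → index 2
j=3: u_3=5/18 ∈ [19/75, 1/3) → index 3
j=4: u_4=13/36 ∈ [1/3, 34/75) → index 4
j=5: u_5=4/9 ∈ [1/3, 34/75) → index 4
j=6: u_6=19/36 ∈ [34/75, 14/25) → index 5
j=7: u_7=11/18 ∈ [14/25, 46/75) → index 6
j=8: u_8=25/36 ∈ [52/75, 56/75) → index 8
j=9: u_9=7/9 ∈ [56/75, 13/15) → index 9
j=10: u_10=31/36 ∈ [56/75, 13/15) → index 9
j=11: u_11=17/18 ∈ [23/25, 1) → index 11

0 1 2 3 4 4 5 6 8 9 9 11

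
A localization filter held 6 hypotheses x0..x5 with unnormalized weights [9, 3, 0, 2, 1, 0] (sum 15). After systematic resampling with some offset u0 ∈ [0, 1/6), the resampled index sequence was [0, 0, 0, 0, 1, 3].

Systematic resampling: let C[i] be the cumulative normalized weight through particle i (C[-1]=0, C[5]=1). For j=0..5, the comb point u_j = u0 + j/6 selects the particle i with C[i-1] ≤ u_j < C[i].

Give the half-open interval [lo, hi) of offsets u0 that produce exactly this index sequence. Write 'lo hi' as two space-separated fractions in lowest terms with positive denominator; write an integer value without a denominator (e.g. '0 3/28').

0 1/10

C = [3/5, 4/5, 4/5, 14/15, 1, 1]
j=0 picked index 0: u0 ∈ [0, 3/5)
j=1 picked index 0: u0 ∈ [-1/6, 13/30)
j=2 picked index 0: u0 ∈ [-1/3, 4/15)
j=3 picked index 0: u0 ∈ [-1/2, 1/10)
j=4 picked index 1: u0 ∈ [-1/15, 2/15)
j=5 picked index 3: u0 ∈ [-1/30, 1/10)
intersection: [0, 1/10)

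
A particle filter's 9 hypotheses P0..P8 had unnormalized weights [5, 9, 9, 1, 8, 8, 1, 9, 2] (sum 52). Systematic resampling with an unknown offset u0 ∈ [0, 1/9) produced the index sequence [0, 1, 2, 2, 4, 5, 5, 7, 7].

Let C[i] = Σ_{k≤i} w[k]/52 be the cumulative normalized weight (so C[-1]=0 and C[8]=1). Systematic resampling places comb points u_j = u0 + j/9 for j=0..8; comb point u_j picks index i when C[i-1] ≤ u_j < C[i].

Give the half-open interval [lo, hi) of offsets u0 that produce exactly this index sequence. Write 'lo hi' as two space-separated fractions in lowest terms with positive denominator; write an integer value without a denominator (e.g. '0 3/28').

7/117 17/234

C = [5/52, 7/26, 23/52, 6/13, 8/13, 10/13, 41/52, 25/26, 1]
j=0 picked index 0: u0 ∈ [0, 5/52)
j=1 picked index 1: u0 ∈ [-7/468, 37/234)
j=2 picked index 2: u0 ∈ [11/234, 103/468)
j=3 picked index 2: u0 ∈ [-5/78, 17/156)
j=4 picked index 4: u0 ∈ [2/117, 20/117)
j=5 picked index 5: u0 ∈ [7/117, 25/117)
j=6 picked index 5: u0 ∈ [-2/39, 4/39)
j=7 picked index 7: u0 ∈ [5/468, 43/234)
j=8 picked index 7: u0 ∈ [-47/468, 17/234)
intersection: [7/117, 17/234)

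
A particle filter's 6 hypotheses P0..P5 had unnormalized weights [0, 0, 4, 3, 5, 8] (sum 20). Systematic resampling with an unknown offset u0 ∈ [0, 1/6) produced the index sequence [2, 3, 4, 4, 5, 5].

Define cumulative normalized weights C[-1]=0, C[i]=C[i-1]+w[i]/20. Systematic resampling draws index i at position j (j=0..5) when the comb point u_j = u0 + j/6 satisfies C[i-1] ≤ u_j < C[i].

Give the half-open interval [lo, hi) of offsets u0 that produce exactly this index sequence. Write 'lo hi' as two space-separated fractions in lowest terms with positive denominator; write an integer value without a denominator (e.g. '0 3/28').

1/30 1/10

C = [0, 0, 1/5, 7/20, 3/5, 1]
j=0 picked index 2: u0 ∈ [0, 1/5)
j=1 picked index 3: u0 ∈ [1/30, 11/60)
j=2 picked index 4: u0 ∈ [1/60, 4/15)
j=3 picked index 4: u0 ∈ [-3/20, 1/10)
j=4 picked index 5: u0 ∈ [-1/15, 1/3)
j=5 picked index 5: u0 ∈ [-7/30, 1/6)
intersection: [1/30, 1/10)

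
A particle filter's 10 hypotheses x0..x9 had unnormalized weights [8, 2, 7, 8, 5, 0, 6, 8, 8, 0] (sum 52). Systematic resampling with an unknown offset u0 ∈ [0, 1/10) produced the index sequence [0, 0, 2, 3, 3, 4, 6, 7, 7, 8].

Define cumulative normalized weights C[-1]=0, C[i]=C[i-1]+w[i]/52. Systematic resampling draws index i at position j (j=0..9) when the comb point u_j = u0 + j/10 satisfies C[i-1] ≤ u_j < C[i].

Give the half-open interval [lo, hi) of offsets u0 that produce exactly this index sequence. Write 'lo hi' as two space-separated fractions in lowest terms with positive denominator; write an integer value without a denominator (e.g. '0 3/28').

C = [2/13, 5/26, 17/52, 25/52, 15/26, 15/26, 9/13, 11/13, 1, 1]
j=0 picked index 0: u0 ∈ [0, 2/13)
j=1 picked index 0: u0 ∈ [-1/10, 7/130)
j=2 picked index 2: u0 ∈ [-1/130, 33/260)
j=3 picked index 3: u0 ∈ [7/260, 47/260)
j=4 picked index 3: u0 ∈ [-19/260, 21/260)
j=5 picked index 4: u0 ∈ [-1/52, 1/13)
j=6 picked index 6: u0 ∈ [-3/130, 6/65)
j=7 picked index 7: u0 ∈ [-1/130, 19/130)
j=8 picked index 7: u0 ∈ [-7/65, 3/65)
j=9 picked index 8: u0 ∈ [-7/130, 1/10)
intersection: [7/260, 3/65)

7/260 3/65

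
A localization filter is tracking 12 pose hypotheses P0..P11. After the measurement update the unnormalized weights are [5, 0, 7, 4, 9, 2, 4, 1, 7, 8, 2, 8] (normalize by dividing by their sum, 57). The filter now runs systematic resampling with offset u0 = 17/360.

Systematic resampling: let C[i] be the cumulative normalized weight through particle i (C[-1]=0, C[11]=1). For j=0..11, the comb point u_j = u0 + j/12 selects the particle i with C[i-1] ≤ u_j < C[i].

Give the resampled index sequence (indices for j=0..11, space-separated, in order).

C = [5/57, 5/57, 4/19, 16/57, 25/57, 9/19, 31/57, 32/57, 13/19, 47/57, 49/57, 1]
j=0: u_0=17/360 ∈ [0, 5/57) → index 0
j=1: u_1=47/360 ∈ [5/57, 4/19) → index 2
j=2: u_2=77/360 ∈ [4/19, 16/57) → index 3
j=3: u_3=107/360 ∈ [16/57, 25/57) → index 4
j=4: u_4=137/360 ∈ [16/57, 25/57) → index 4
j=5: u_5=167/360 ∈ [25/57, 9/19) → index 5
j=6: u_6=197/360 ∈ [31/57, 32/57) → index 7
j=7: u_7=227/360 ∈ [32/57, 13/19) → index 8
j=8: u_8=257/360 ∈ [13/19, 47/57) → index 9
j=9: u_9=287/360 ∈ [13/19, 47/57) → index 9
j=10: u_10=317/360 ∈ [49/57, 1) → index 11
j=11: u_11=347/360 ∈ [49/57, 1) → index 11

0 2 3 4 4 5 7 8 9 9 11 11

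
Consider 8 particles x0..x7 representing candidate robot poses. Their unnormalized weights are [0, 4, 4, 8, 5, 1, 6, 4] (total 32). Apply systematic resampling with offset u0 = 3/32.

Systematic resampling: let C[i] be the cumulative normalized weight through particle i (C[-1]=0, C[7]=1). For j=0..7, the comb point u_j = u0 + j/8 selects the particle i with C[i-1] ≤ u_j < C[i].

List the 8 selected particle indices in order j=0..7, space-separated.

1 2 3 3 4 6 6 7

C = [0, 1/8, 1/4, 1/2, 21/32, 11/16, 7/8, 1]
j=0: u_0=3/32 ∈ [0, 1/8) → index 1
j=1: u_1=7/32 ∈ [1/8, 1/4) → index 2
j=2: u_2=11/32 ∈ [1/4, 1/2) → index 3
j=3: u_3=15/32 ∈ [1/4, 1/2) → index 3
j=4: u_4=19/32 ∈ [1/2, 21/32) → index 4
j=5: u_5=23/32 ∈ [11/16, 7/8) → index 6
j=6: u_6=27/32 ∈ [11/16, 7/8) → index 6
j=7: u_7=31/32 ∈ [7/8, 1) → index 7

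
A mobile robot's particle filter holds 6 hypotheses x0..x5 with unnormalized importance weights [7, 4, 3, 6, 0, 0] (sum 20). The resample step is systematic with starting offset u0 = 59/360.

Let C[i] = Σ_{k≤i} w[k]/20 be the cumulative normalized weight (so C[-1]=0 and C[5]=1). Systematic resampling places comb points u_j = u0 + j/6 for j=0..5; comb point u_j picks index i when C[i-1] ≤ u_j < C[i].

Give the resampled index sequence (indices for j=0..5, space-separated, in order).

0 0 1 2 3 3

C = [7/20, 11/20, 7/10, 1, 1, 1]
j=0: u_0=59/360 ∈ [0, 7/20) → index 0
j=1: u_1=119/360 ∈ [0, 7/20) → index 0
j=2: u_2=179/360 ∈ [7/20, 11/20) → index 1
j=3: u_3=239/360 ∈ [11/20, 7/10) → index 2
j=4: u_4=299/360 ∈ [7/10, 1) → index 3
j=5: u_5=359/360 ∈ [7/10, 1) → index 3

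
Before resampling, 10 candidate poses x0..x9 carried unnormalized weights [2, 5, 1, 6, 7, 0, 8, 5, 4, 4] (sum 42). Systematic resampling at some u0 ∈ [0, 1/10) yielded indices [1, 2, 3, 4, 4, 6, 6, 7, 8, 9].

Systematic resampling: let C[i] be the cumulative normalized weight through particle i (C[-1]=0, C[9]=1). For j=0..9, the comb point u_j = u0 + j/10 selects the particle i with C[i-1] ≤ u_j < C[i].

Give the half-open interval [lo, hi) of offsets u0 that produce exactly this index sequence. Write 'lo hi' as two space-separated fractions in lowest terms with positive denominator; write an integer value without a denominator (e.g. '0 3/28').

C = [1/21, 1/6, 4/21, 1/3, 1/2, 1/2, 29/42, 17/21, 19/21, 1]
j=0 picked index 1: u0 ∈ [1/21, 1/6)
j=1 picked index 2: u0 ∈ [1/15, 19/210)
j=2 picked index 3: u0 ∈ [-1/105, 2/15)
j=3 picked index 4: u0 ∈ [1/30, 1/5)
j=4 picked index 4: u0 ∈ [-1/15, 1/10)
j=5 picked index 6: u0 ∈ [0, 4/21)
j=6 picked index 6: u0 ∈ [-1/10, 19/210)
j=7 picked index 7: u0 ∈ [-1/105, 23/210)
j=8 picked index 8: u0 ∈ [1/105, 11/105)
j=9 picked index 9: u0 ∈ [1/210, 1/10)
intersection: [1/15, 19/210)

1/15 19/210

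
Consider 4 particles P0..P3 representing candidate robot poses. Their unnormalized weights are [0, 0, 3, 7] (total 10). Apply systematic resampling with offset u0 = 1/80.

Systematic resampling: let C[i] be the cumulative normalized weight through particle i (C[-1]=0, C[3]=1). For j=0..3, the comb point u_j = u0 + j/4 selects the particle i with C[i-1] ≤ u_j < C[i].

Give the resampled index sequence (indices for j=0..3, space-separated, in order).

2 2 3 3

C = [0, 0, 3/10, 1]
j=0: u_0=1/80 ∈ [0, 3/10) → index 2
j=1: u_1=21/80 ∈ [0, 3/10) → index 2
j=2: u_2=41/80 ∈ [3/10, 1) → index 3
j=3: u_3=61/80 ∈ [3/10, 1) → index 3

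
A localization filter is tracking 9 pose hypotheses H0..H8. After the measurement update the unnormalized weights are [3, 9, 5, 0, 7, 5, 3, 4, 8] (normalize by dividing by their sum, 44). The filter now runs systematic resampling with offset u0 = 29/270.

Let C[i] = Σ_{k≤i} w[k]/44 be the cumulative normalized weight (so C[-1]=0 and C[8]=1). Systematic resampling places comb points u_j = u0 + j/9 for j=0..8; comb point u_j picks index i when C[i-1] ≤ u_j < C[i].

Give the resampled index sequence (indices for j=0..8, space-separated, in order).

C = [3/44, 3/11, 17/44, 17/44, 6/11, 29/44, 8/11, 9/11, 1]
j=0: u_0=29/270 ∈ [3/44, 3/11) → index 1
j=1: u_1=59/270 ∈ [3/44, 3/11) → index 1
j=2: u_2=89/270 ∈ [3/11, 17/44) → index 2
j=3: u_3=119/270 ∈ [17/44, 6/11) → index 4
j=4: u_4=149/270 ∈ [6/11, 29/44) → index 5
j=5: u_5=179/270 ∈ [29/44, 8/11) → index 6
j=6: u_6=209/270 ∈ [8/11, 9/11) → index 7
j=7: u_7=239/270 ∈ [9/11, 1) → index 8
j=8: u_8=269/270 ∈ [9/11, 1) → index 8

1 1 2 4 5 6 7 8 8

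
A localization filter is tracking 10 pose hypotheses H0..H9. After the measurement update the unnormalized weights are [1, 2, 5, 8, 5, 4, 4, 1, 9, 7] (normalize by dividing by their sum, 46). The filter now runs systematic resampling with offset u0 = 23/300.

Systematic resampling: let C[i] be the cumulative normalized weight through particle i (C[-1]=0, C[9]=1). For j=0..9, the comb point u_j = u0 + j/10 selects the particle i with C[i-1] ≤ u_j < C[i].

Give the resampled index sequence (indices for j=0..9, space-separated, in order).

2 3 3 4 5 6 8 8 9 9

C = [1/46, 3/46, 4/23, 8/23, 21/46, 25/46, 29/46, 15/23, 39/46, 1]
j=0: u_0=23/300 ∈ [3/46, 4/23) → index 2
j=1: u_1=53/300 ∈ [4/23, 8/23) → index 3
j=2: u_2=83/300 ∈ [4/23, 8/23) → index 3
j=3: u_3=113/300 ∈ [8/23, 21/46) → index 4
j=4: u_4=143/300 ∈ [21/46, 25/46) → index 5
j=5: u_5=173/300 ∈ [25/46, 29/46) → index 6
j=6: u_6=203/300 ∈ [15/23, 39/46) → index 8
j=7: u_7=233/300 ∈ [15/23, 39/46) → index 8
j=8: u_8=263/300 ∈ [39/46, 1) → index 9
j=9: u_9=293/300 ∈ [39/46, 1) → index 9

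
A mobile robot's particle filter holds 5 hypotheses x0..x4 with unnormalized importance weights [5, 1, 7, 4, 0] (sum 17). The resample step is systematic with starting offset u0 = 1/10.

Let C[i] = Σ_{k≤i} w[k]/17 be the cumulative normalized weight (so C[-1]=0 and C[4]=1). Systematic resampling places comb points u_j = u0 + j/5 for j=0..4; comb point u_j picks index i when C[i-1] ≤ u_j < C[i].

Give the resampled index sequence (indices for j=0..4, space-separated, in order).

0 1 2 2 3

C = [5/17, 6/17, 13/17, 1, 1]
j=0: u_0=1/10 ∈ [0, 5/17) → index 0
j=1: u_1=3/10 ∈ [5/17, 6/17) → index 1
j=2: u_2=1/2 ∈ [6/17, 13/17) → index 2
j=3: u_3=7/10 ∈ [6/17, 13/17) → index 2
j=4: u_4=9/10 ∈ [13/17, 1) → index 3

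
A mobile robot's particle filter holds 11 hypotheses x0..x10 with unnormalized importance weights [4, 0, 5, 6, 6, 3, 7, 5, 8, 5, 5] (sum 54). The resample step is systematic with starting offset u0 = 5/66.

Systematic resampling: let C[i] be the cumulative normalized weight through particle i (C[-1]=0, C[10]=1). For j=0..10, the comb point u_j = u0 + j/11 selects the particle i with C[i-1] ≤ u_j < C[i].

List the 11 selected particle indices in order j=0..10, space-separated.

C = [2/27, 2/27, 1/6, 5/18, 7/18, 4/9, 31/54, 2/3, 22/27, 49/54, 1]
j=0: u_0=5/66 ∈ [2/27, 1/6) → index 2
j=1: u_1=1/6 ∈ [1/6, 5/18) → index 3
j=2: u_2=17/66 ∈ [1/6, 5/18) → index 3
j=3: u_3=23/66 ∈ [5/18, 7/18) → index 4
j=4: u_4=29/66 ∈ [7/18, 4/9) → index 5
j=5: u_5=35/66 ∈ [4/9, 31/54) → index 6
j=6: u_6=41/66 ∈ [31/54, 2/3) → index 7
j=7: u_7=47/66 ∈ [2/3, 22/27) → index 8
j=8: u_8=53/66 ∈ [2/3, 22/27) → index 8
j=9: u_9=59/66 ∈ [22/27, 49/54) → index 9
j=10: u_10=65/66 ∈ [49/54, 1) → index 10

2 3 3 4 5 6 7 8 8 9 10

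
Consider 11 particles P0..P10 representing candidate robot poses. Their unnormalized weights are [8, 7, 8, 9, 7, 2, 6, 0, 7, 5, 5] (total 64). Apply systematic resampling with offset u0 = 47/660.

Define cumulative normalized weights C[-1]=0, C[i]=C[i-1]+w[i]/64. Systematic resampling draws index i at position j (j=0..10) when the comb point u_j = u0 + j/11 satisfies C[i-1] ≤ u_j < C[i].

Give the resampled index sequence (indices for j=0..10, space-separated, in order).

0 1 2 2 3 4 5 6 8 9 10

C = [1/8, 15/64, 23/64, 1/2, 39/64, 41/64, 47/64, 47/64, 27/32, 59/64, 1]
j=0: u_0=47/660 ∈ [0, 1/8) → index 0
j=1: u_1=107/660 ∈ [1/8, 15/64) → index 1
j=2: u_2=167/660 ∈ [15/64, 23/64) → index 2
j=3: u_3=227/660 ∈ [15/64, 23/64) → index 2
j=4: u_4=287/660 ∈ [23/64, 1/2) → index 3
j=5: u_5=347/660 ∈ [1/2, 39/64) → index 4
j=6: u_6=37/60 ∈ [39/64, 41/64) → index 5
j=7: u_7=467/660 ∈ [41/64, 47/64) → index 6
j=8: u_8=527/660 ∈ [47/64, 27/32) → index 8
j=9: u_9=587/660 ∈ [27/32, 59/64) → index 9
j=10: u_10=647/660 ∈ [59/64, 1) → index 10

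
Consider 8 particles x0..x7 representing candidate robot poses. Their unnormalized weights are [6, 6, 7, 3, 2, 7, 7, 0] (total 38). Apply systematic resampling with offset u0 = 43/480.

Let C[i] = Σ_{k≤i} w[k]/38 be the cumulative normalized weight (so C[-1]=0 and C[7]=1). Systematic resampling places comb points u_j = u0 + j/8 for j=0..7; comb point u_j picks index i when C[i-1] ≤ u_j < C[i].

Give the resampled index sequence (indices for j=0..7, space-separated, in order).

0 1 2 2 4 5 6 6

C = [3/19, 6/19, 1/2, 11/19, 12/19, 31/38, 1, 1]
j=0: u_0=43/480 ∈ [0, 3/19) → index 0
j=1: u_1=103/480 ∈ [3/19, 6/19) → index 1
j=2: u_2=163/480 ∈ [6/19, 1/2) → index 2
j=3: u_3=223/480 ∈ [6/19, 1/2) → index 2
j=4: u_4=283/480 ∈ [11/19, 12/19) → index 4
j=5: u_5=343/480 ∈ [12/19, 31/38) → index 5
j=6: u_6=403/480 ∈ [31/38, 1) → index 6
j=7: u_7=463/480 ∈ [31/38, 1) → index 6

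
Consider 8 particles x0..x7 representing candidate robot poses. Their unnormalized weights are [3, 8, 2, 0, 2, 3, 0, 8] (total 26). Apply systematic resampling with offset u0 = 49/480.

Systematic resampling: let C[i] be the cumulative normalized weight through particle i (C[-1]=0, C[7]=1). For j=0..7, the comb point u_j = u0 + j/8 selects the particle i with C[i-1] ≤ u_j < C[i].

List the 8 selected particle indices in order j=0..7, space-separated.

C = [3/26, 11/26, 1/2, 1/2, 15/26, 9/13, 9/13, 1]
j=0: u_0=49/480 ∈ [0, 3/26) → index 0
j=1: u_1=109/480 ∈ [3/26, 11/26) → index 1
j=2: u_2=169/480 ∈ [3/26, 11/26) → index 1
j=3: u_3=229/480 ∈ [11/26, 1/2) → index 2
j=4: u_4=289/480 ∈ [15/26, 9/13) → index 5
j=5: u_5=349/480 ∈ [9/13, 1) → index 7
j=6: u_6=409/480 ∈ [9/13, 1) → index 7
j=7: u_7=469/480 ∈ [9/13, 1) → index 7

0 1 1 2 5 7 7 7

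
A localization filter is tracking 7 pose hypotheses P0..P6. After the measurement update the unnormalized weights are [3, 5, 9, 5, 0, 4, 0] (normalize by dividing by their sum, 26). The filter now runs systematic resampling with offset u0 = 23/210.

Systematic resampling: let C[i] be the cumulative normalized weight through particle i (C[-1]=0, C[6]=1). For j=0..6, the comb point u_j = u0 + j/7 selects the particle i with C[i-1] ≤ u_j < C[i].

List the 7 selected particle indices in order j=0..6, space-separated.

C = [3/26, 4/13, 17/26, 11/13, 11/13, 1, 1]
j=0: u_0=23/210 ∈ [0, 3/26) → index 0
j=1: u_1=53/210 ∈ [3/26, 4/13) → index 1
j=2: u_2=83/210 ∈ [4/13, 17/26) → index 2
j=3: u_3=113/210 ∈ [4/13, 17/26) → index 2
j=4: u_4=143/210 ∈ [17/26, 11/13) → index 3
j=5: u_5=173/210 ∈ [17/26, 11/13) → index 3
j=6: u_6=29/30 ∈ [11/13, 1) → index 5

0 1 2 2 3 3 5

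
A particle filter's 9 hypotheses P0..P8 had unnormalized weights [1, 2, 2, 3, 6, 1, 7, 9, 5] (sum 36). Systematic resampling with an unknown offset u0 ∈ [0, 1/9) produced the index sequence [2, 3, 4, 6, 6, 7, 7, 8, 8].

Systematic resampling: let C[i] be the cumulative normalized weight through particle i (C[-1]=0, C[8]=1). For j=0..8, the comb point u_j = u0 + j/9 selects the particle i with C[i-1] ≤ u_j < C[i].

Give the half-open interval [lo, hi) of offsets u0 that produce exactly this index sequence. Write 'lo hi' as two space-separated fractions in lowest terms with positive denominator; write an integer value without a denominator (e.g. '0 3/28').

1/12 1/9

C = [1/36, 1/12, 5/36, 2/9, 7/18, 5/12, 11/18, 31/36, 1]
j=0 picked index 2: u0 ∈ [1/12, 5/36)
j=1 picked index 3: u0 ∈ [1/36, 1/9)
j=2 picked index 4: u0 ∈ [0, 1/6)
j=3 picked index 6: u0 ∈ [1/12, 5/18)
j=4 picked index 6: u0 ∈ [-1/36, 1/6)
j=5 picked index 7: u0 ∈ [1/18, 11/36)
j=6 picked index 7: u0 ∈ [-1/18, 7/36)
j=7 picked index 8: u0 ∈ [1/12, 2/9)
j=8 picked index 8: u0 ∈ [-1/36, 1/9)
intersection: [1/12, 1/9)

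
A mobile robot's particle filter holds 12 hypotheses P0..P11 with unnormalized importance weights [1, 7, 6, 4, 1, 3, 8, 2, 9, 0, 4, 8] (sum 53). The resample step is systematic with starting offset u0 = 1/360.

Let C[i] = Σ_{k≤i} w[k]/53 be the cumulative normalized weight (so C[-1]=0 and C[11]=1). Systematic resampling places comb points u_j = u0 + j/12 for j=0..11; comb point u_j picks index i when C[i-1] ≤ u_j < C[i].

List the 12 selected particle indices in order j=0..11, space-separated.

0 1 2 2 3 6 6 7 8 8 10 11

C = [1/53, 8/53, 14/53, 18/53, 19/53, 22/53, 30/53, 32/53, 41/53, 41/53, 45/53, 1]
j=0: u_0=1/360 ∈ [0, 1/53) → index 0
j=1: u_1=31/360 ∈ [1/53, 8/53) → index 1
j=2: u_2=61/360 ∈ [8/53, 14/53) → index 2
j=3: u_3=91/360 ∈ [8/53, 14/53) → index 2
j=4: u_4=121/360 ∈ [14/53, 18/53) → index 3
j=5: u_5=151/360 ∈ [22/53, 30/53) → index 6
j=6: u_6=181/360 ∈ [22/53, 30/53) → index 6
j=7: u_7=211/360 ∈ [30/53, 32/53) → index 7
j=8: u_8=241/360 ∈ [32/53, 41/53) → index 8
j=9: u_9=271/360 ∈ [32/53, 41/53) → index 8
j=10: u_10=301/360 ∈ [41/53, 45/53) → index 10
j=11: u_11=331/360 ∈ [45/53, 1) → index 11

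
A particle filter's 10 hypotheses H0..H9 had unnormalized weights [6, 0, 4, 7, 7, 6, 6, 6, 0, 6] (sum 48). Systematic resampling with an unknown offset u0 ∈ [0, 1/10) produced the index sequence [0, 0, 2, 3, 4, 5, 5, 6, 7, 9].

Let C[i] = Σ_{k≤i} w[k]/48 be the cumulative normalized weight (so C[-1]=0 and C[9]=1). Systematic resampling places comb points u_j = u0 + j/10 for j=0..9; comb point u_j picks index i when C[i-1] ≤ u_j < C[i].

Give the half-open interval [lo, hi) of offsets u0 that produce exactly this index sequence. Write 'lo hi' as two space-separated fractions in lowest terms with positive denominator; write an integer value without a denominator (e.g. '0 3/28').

0 1/120

C = [1/8, 1/8, 5/24, 17/48, 1/2, 5/8, 3/4, 7/8, 7/8, 1]
j=0 picked index 0: u0 ∈ [0, 1/8)
j=1 picked index 0: u0 ∈ [-1/10, 1/40)
j=2 picked index 2: u0 ∈ [-3/40, 1/120)
j=3 picked index 3: u0 ∈ [-11/120, 13/240)
j=4 picked index 4: u0 ∈ [-11/240, 1/10)
j=5 picked index 5: u0 ∈ [0, 1/8)
j=6 picked index 5: u0 ∈ [-1/10, 1/40)
j=7 picked index 6: u0 ∈ [-3/40, 1/20)
j=8 picked index 7: u0 ∈ [-1/20, 3/40)
j=9 picked index 9: u0 ∈ [-1/40, 1/10)
intersection: [0, 1/120)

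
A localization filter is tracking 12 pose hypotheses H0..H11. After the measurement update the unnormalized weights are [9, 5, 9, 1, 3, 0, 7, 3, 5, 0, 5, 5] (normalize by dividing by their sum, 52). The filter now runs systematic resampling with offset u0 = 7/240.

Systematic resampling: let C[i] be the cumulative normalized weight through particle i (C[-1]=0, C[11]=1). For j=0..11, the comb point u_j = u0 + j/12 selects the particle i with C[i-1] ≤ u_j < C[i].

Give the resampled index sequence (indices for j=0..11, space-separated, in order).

C = [9/52, 7/26, 23/52, 6/13, 27/52, 27/52, 17/26, 37/52, 21/26, 21/26, 47/52, 1]
j=0: u_0=7/240 ∈ [0, 9/52) → index 0
j=1: u_1=9/80 ∈ [0, 9/52) → index 0
j=2: u_2=47/240 ∈ [9/52, 7/26) → index 1
j=3: u_3=67/240 ∈ [7/26, 23/52) → index 2
j=4: u_4=29/80 ∈ [7/26, 23/52) → index 2
j=5: u_5=107/240 ∈ [23/52, 6/13) → index 3
j=6: u_6=127/240 ∈ [27/52, 17/26) → index 6
j=7: u_7=49/80 ∈ [27/52, 17/26) → index 6
j=8: u_8=167/240 ∈ [17/26, 37/52) → index 7
j=9: u_9=187/240 ∈ [37/52, 21/26) → index 8
j=10: u_10=69/80 ∈ [21/26, 47/52) → index 10
j=11: u_11=227/240 ∈ [47/52, 1) → index 11

0 0 1 2 2 3 6 6 7 8 10 11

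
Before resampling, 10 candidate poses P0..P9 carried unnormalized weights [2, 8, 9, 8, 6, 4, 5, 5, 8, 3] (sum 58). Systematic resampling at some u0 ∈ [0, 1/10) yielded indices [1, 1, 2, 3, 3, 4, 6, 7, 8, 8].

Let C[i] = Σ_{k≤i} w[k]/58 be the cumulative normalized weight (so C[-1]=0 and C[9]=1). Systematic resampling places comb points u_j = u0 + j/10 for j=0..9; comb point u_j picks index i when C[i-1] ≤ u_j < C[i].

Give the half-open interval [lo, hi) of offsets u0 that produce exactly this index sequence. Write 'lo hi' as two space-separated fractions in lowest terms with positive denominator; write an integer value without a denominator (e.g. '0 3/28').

11/290 7/145

C = [1/29, 5/29, 19/58, 27/58, 33/58, 37/58, 21/29, 47/58, 55/58, 1]
j=0 picked index 1: u0 ∈ [1/29, 5/29)
j=1 picked index 1: u0 ∈ [-19/290, 21/290)
j=2 picked index 2: u0 ∈ [-4/145, 37/290)
j=3 picked index 3: u0 ∈ [4/145, 24/145)
j=4 picked index 3: u0 ∈ [-21/290, 19/290)
j=5 picked index 4: u0 ∈ [-1/29, 2/29)
j=6 picked index 6: u0 ∈ [11/290, 18/145)
j=7 picked index 7: u0 ∈ [7/290, 16/145)
j=8 picked index 8: u0 ∈ [3/290, 43/290)
j=9 picked index 8: u0 ∈ [-13/145, 7/145)
intersection: [11/290, 7/145)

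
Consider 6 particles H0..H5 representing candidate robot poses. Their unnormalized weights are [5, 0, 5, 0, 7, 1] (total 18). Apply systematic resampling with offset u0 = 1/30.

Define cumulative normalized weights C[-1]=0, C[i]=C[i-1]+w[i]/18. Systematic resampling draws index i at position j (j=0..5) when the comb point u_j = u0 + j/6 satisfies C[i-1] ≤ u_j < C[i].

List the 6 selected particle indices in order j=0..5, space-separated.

C = [5/18, 5/18, 5/9, 5/9, 17/18, 1]
j=0: u_0=1/30 ∈ [0, 5/18) → index 0
j=1: u_1=1/5 ∈ [0, 5/18) → index 0
j=2: u_2=11/30 ∈ [5/18, 5/9) → index 2
j=3: u_3=8/15 ∈ [5/18, 5/9) → index 2
j=4: u_4=7/10 ∈ [5/9, 17/18) → index 4
j=5: u_5=13/15 ∈ [5/9, 17/18) → index 4

0 0 2 2 4 4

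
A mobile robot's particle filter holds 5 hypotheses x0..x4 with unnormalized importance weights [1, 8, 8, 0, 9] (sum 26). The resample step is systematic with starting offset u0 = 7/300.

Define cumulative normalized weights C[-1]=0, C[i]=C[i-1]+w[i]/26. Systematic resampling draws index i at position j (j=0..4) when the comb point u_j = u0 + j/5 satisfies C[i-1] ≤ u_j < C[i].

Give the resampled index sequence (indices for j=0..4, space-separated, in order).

C = [1/26, 9/26, 17/26, 17/26, 1]
j=0: u_0=7/300 ∈ [0, 1/26) → index 0
j=1: u_1=67/300 ∈ [1/26, 9/26) → index 1
j=2: u_2=127/300 ∈ [9/26, 17/26) → index 2
j=3: u_3=187/300 ∈ [9/26, 17/26) → index 2
j=4: u_4=247/300 ∈ [17/26, 1) → index 4

0 1 2 2 4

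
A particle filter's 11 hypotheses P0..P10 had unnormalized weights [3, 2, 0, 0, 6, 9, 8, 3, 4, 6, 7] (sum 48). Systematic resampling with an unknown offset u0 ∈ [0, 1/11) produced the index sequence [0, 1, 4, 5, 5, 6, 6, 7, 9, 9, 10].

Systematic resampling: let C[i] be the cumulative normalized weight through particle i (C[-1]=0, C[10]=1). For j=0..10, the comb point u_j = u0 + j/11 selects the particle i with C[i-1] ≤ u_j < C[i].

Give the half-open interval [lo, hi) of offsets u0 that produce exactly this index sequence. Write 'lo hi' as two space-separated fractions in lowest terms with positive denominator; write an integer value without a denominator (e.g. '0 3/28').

C = [1/16, 5/48, 5/48, 5/48, 11/48, 5/12, 7/12, 31/48, 35/48, 41/48, 1]
j=0 picked index 0: u0 ∈ [0, 1/16)
j=1 picked index 1: u0 ∈ [-5/176, 7/528)
j=2 picked index 4: u0 ∈ [-41/528, 25/528)
j=3 picked index 5: u0 ∈ [-23/528, 19/132)
j=4 picked index 5: u0 ∈ [-71/528, 7/132)
j=5 picked index 6: u0 ∈ [-5/132, 17/132)
j=6 picked index 6: u0 ∈ [-17/132, 5/132)
j=7 picked index 7: u0 ∈ [-7/132, 5/528)
j=8 picked index 9: u0 ∈ [1/528, 67/528)
j=9 picked index 9: u0 ∈ [-47/528, 19/528)
j=10 picked index 10: u0 ∈ [-29/528, 1/11)
intersection: [1/528, 5/528)

1/528 5/528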